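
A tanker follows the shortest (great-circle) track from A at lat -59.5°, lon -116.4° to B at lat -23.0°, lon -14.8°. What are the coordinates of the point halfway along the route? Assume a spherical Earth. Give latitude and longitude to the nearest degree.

Write both endpoints as unit vectors p₁, p₂ with components (cos φ cos λ, cos φ sin λ, sin φ).
The central angle between the endpoints is δ = arccos(p₁·p₂) ≈ 1.326 rad (76.0°).
Interpolate at f = 1/2 with slerp weights a = sin((1−f)δ)/sin δ ≈ 0.634, b = sin(fδ)/sin δ ≈ 0.634.
p = a·p₁ + b·p₂ ≈ (0.421, -0.438, -0.794); φ = arcsin(p_z) ≈ -52.60°, λ = atan2(p_y, p_x) ≈ -46.08°.

≈ lat -53°, lon -46°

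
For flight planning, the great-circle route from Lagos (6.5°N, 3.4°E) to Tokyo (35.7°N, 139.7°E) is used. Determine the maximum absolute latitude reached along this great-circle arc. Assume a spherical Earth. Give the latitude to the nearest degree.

The great circle lies in the plane with unit normal n̂ = (p₁ × p₂)/|p₁ × p₂|.
Here n̂_z ≈ +0.651; the vertex latitude is φ_max = arccos|n̂_z| ≈ 49.4°.
Check via Clairaut: cos φ_max = |cos φ₁| · sin C = cos(6.5°)·sin(41.0°) ≈ 0.651, again giving ≈ 49.4°.

≈ 49°N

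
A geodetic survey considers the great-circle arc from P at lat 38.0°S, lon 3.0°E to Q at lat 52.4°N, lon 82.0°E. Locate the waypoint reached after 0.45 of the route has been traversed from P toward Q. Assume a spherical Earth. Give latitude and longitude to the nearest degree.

Write both endpoints as unit vectors p₁, p₂ with components (cos φ cos λ, cos φ sin λ, sin φ).
The central angle between the endpoints is δ = arccos(p₁·p₂) ≈ 1.978 rad (113.3°).
Interpolate at f = 0.45 with slerp weights a = sin((1−f)δ)/sin δ ≈ 0.965, b = sin(fδ)/sin δ ≈ 0.846.
p = a·p₁ + b·p₂ ≈ (0.831, 0.551, 0.077); φ = arcsin(p_z) ≈ 4.40°, λ = atan2(p_y, p_x) ≈ 33.56°.

≈ lat 4°N, lon 34°E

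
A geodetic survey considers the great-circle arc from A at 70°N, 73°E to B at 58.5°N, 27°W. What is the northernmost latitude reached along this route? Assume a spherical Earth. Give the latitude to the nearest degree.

≈ 74°N

The great circle lies in the plane with unit normal n̂ = (p₁ × p₂)/|p₁ × p₂|.
Here n̂_z ≈ -0.276; the vertex latitude is φ_max = arccos|n̂_z| ≈ 74.0°.
Check via Clairaut: cos φ_max = |cos φ₁| · sin C = cos(70.0°)·sin(53.8°) ≈ 0.276, again giving ≈ 74.0°.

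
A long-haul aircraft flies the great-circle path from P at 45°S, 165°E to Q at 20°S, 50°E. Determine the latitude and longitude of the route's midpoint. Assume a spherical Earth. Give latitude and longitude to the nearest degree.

Convert each endpoint to a unit vector on the sphere (x = cos φ cos λ, y = cos φ sin λ, z = sin φ).
The central angle between the endpoints is δ = arccos(p₁·p₂) ≈ 1.610 rad (92.2°).
Interpolate at f = 1/2 with slerp weights a = sin((1−f)δ)/sin δ ≈ 0.721, b = sin(fδ)/sin δ ≈ 0.721.
p = a·p₁ + b·p₂ ≈ (-0.057, 0.651, -0.757); φ = arcsin(p_z) ≈ -49.18°, λ = atan2(p_y, p_x) ≈ 95.00°.

≈ 49°S, 95°E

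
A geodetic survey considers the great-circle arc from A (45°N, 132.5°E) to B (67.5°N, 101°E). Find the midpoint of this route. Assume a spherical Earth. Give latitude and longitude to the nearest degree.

The haversine formula gives a central angle δ ≈ 0.486 rad (27.9°) between the endpoints.
Interpolate at f = 1/2 with slerp weights a = sin((1−f)δ)/sin δ ≈ 0.515, b = sin(fδ)/sin δ ≈ 0.515.
p = a·p₁ + b·p₂ ≈ (-0.284, 0.462, 0.840); φ = arcsin(p_z) ≈ 57.16°, λ = atan2(p_y, p_x) ≈ 121.55°.

≈ (57°N, 122°E)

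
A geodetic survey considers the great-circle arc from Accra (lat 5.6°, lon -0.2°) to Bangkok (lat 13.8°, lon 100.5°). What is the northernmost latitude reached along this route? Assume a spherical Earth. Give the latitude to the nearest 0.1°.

≈ 16.0°

The great circle lies in the plane with unit normal n̂ = (p₁ × p₂)/|p₁ × p₂|.
Here n̂_z ≈ +0.961; the vertex latitude is φ_max = arccos|n̂_z| ≈ 16.0°.
Check via Clairaut: cos φ_max = |cos φ₁| · sin C = cos(5.6°)·sin(75.0°) ≈ 0.961, again giving ≈ 16.0°.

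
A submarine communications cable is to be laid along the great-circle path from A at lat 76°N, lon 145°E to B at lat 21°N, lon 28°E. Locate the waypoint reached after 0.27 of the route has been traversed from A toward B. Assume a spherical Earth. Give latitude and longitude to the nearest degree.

≈ lat 72°N, lon 65°E

Write both endpoints as unit vectors p₁, p₂ with components (cos φ cos λ, cos φ sin λ, sin φ).
The central angle between the endpoints is δ = arccos(p₁·p₂) ≈ 1.323 rad (75.8°).
Interpolate at f = 0.27 with slerp weights a = sin((1−f)δ)/sin δ ≈ 0.848, b = sin(fδ)/sin δ ≈ 0.361.
p = a·p₁ + b·p₂ ≈ (0.129, 0.276, 0.952); φ = arcsin(p_z) ≈ 72.27°, λ = atan2(p_y, p_x) ≈ 64.90°.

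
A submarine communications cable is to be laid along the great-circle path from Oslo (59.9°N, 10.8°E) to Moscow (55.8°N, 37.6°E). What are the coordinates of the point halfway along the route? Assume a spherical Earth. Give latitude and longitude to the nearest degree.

≈ 59°N, 25°E

Convert each endpoint to a unit vector on the sphere (x = cos φ cos λ, y = cos φ sin λ, z = sin φ).
The central angle between the endpoints is δ = arccos(p₁·p₂) ≈ 0.257 rad (14.7°).
Interpolate at f = 1/2 with slerp weights a = sin((1−f)δ)/sin δ ≈ 0.504, b = sin(fδ)/sin δ ≈ 0.504.
p = a·p₁ + b·p₂ ≈ (0.473, 0.220, 0.853); φ = arcsin(p_z) ≈ 58.56°, λ = atan2(p_y, p_x) ≈ 24.98°.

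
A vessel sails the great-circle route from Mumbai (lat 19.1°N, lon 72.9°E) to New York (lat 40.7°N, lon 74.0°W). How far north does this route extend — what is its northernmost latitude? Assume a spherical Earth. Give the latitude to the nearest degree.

The great circle lies in the plane with unit normal n̂ = (p₁ × p₂)/|p₁ × p₂|.
Here n̂_z ≈ -0.424; the vertex latitude is φ_max = arccos|n̂_z| ≈ 64.9°.

≈ 65°N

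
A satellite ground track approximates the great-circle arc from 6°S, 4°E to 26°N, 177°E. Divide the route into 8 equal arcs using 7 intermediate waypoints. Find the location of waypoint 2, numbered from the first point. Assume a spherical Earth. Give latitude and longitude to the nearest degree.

≈ 32°N, 17°E

Convert each endpoint to a unit vector on the sphere (x = cos φ cos λ, y = cos φ sin λ, z = sin φ).
The central angle between the endpoints is δ = arccos(p₁·p₂) ≈ 2.774 rad (158.9°).
Interpolate at f = 2/8 with slerp weights a = sin((1−f)δ)/sin δ ≈ 2.427, b = sin(fδ)/sin δ ≈ 1.776.
p = a·p₁ + b·p₂ ≈ (0.813, 0.252, 0.525); φ = arcsin(p_z) ≈ 31.67°, λ = atan2(p_y, p_x) ≈ 17.22°.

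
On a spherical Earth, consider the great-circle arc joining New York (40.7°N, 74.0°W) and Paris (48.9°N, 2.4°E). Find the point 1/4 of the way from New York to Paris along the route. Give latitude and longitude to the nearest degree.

Convert each endpoint to a unit vector on the sphere (x = cos φ cos λ, y = cos φ sin λ, z = sin φ).
The central angle between the endpoints is δ = arccos(p₁·p₂) ≈ 0.917 rad (52.5°).
Interpolate at f = 1/4 with slerp weights a = sin((1−f)δ)/sin δ ≈ 0.800, b = sin(fδ)/sin δ ≈ 0.286.
p = a·p₁ + b·p₂ ≈ (0.355, -0.575, 0.737); φ = arcsin(p_z) ≈ 47.49°, λ = atan2(p_y, p_x) ≈ -58.30°.

≈ 47°N, 58°W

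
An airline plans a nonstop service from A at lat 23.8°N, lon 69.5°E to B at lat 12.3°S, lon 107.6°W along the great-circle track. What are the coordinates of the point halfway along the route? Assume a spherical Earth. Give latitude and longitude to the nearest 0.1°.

Write both endpoints as unit vectors p₁, p₂ with components (cos φ cos λ, cos φ sin λ, sin φ).
The central angle between the endpoints is δ = arccos(p₁·p₂) ≈ 2.935 rad (168.2°).
Interpolate at f = 1/2 with slerp weights a = sin((1−f)δ)/sin δ ≈ 4.854, b = sin(fδ)/sin δ ≈ 4.854.
p = a·p₁ + b·p₂ ≈ (0.121, -0.361, 0.925); φ = arcsin(p_z) ≈ 67.64°, λ = atan2(p_y, p_x) ≈ -71.40°.

≈ lat 67.6°N, lon 71.4°W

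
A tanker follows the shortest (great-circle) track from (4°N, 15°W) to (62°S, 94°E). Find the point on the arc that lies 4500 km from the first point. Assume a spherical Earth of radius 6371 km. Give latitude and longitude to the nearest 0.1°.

≈ (31.6°S, 5.3°E)

The haversine formula gives a central angle δ ≈ 1.787 rad (102.4°) between the endpoints. The total great-circle distance is δ·R ≈ 1.787 × 6371 ≈ 11382 km, so the target fraction is f = 4500/11382 ≈ 0.395.
Interpolate at f ≈ 0.395 with slerp weights a = sin((1−f)δ)/sin δ ≈ 0.903, b = sin(fδ)/sin δ ≈ 0.664.
p = a·p₁ + b·p₂ ≈ (0.848, 0.078, -0.524); φ = arcsin(p_z) ≈ -31.58°, λ = atan2(p_y, p_x) ≈ 5.26°.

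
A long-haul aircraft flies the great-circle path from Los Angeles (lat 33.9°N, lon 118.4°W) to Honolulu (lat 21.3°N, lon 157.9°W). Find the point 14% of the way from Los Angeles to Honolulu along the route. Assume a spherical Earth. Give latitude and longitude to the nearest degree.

≈ lat 33°N, lon 124°W

The haversine formula gives a central angle δ ≈ 0.645 rad (36.9°) between the endpoints.
Interpolate at f = 0.14 with slerp weights a = sin((1−f)δ)/sin δ ≈ 0.876, b = sin(fδ)/sin δ ≈ 0.150.
p = a·p₁ + b·p₂ ≈ (-0.475, -0.692, 0.543); φ = arcsin(p_z) ≈ 32.89°, λ = atan2(p_y, p_x) ≈ -124.48°.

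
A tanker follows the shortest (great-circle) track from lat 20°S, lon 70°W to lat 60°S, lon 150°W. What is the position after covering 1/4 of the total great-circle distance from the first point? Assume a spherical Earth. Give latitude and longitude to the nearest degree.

Convert each endpoint to a unit vector on the sphere (x = cos φ cos λ, y = cos φ sin λ, z = sin φ).
The central angle between the endpoints is δ = arccos(p₁·p₂) ≈ 1.183 rad (67.8°).
Interpolate at f = 1/4 with slerp weights a = sin((1−f)δ)/sin δ ≈ 0.838, b = sin(fδ)/sin δ ≈ 0.315.
p = a·p₁ + b·p₂ ≈ (0.133, -0.818, -0.559); φ = arcsin(p_z) ≈ -34.00°, λ = atan2(p_y, p_x) ≈ -80.78°.

≈ lat 34°S, lon 81°W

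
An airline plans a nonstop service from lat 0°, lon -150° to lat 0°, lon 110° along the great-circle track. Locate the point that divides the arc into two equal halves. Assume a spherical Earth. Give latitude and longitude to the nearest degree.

≈ lat 0°, lon 160°

Convert each endpoint to a unit vector on the sphere (x = cos φ cos λ, y = cos φ sin λ, z = sin φ).
The central angle between the endpoints is δ = arccos(p₁·p₂) ≈ 1.745 rad (100.0°).
Interpolate at f = 1/2 with slerp weights a = sin((1−f)δ)/sin δ ≈ 0.778, b = sin(fδ)/sin δ ≈ 0.778.
p = a·p₁ + b·p₂ ≈ (-0.940, 0.342, 0.000); φ = arcsin(p_z) ≈ 0.00°, λ = atan2(p_y, p_x) ≈ 160.00°.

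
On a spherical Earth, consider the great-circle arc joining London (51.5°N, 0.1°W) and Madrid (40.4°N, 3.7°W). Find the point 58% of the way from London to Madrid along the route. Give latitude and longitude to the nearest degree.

≈ (45°N, 2°W)

Convert each endpoint to a unit vector on the sphere (x = cos φ cos λ, y = cos φ sin λ, z = sin φ).
The central angle between the endpoints is δ = arccos(p₁·p₂) ≈ 0.199 rad (11.4°).
Interpolate at f = 0.58 with slerp weights a = sin((1−f)δ)/sin δ ≈ 0.422, b = sin(fδ)/sin δ ≈ 0.583.
p = a·p₁ + b·p₂ ≈ (0.706, -0.029, 0.708); φ = arcsin(p_z) ≈ 45.08°, λ = atan2(p_y, p_x) ≈ -2.36°.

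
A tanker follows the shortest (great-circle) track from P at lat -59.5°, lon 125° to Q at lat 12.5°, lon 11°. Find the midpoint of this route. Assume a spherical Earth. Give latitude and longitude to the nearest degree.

≈ lat -36°, lon 42°

The haversine formula gives a central angle δ ≈ 1.969 rad (112.8°) between the endpoints.
Interpolate at f = 1/2 with slerp weights a = sin((1−f)δ)/sin δ ≈ 0.904, b = sin(fδ)/sin δ ≈ 0.904.
p = a·p₁ + b·p₂ ≈ (0.603, 0.544, -0.583); φ = arcsin(p_z) ≈ -35.68°, λ = atan2(p_y, p_x) ≈ 42.06°.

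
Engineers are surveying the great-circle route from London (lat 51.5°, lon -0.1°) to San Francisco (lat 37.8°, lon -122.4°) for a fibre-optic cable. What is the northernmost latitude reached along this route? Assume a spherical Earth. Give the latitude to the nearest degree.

The great circle lies in the plane with unit normal n̂ = (p₁ × p₂)/|p₁ × p₂|.
Here n̂_z ≈ -0.426; the vertex latitude is φ_max = arccos|n̂_z| ≈ 64.8°.
Check via Clairaut: cos φ_max = |cos φ₁| · sin C = cos(51.5°)·sin(43.2°) ≈ 0.426, again giving ≈ 64.8°.

≈ 65°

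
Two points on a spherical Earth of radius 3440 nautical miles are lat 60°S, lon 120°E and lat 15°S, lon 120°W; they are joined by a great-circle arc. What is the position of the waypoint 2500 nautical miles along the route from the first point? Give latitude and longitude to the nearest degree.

Write both endpoints as unit vectors p₁, p₂ with components (cos φ cos λ, cos φ sin λ, sin φ).
The central angle between the endpoints is δ = arccos(p₁·p₂) ≈ 1.588 rad (91.0°). The total great-circle distance is δ·R ≈ 1.588 × 3440 ≈ 5463 nmi, so the target fraction is f = 2500/5463 ≈ 0.458.
Interpolate at f ≈ 0.458 with slerp weights a = sin((1−f)δ)/sin δ ≈ 0.759, b = sin(fδ)/sin δ ≈ 0.665.
p = a·p₁ + b·p₂ ≈ (-0.511, -0.227, -0.829); φ = arcsin(p_z) ≈ -56.02°, λ = atan2(p_y, p_x) ≈ -156.01°.

≈ lat 56°S, lon 156°W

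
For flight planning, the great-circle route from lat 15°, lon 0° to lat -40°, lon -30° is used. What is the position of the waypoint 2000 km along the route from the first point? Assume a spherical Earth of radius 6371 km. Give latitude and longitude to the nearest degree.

≈ lat -1°, lon -8°

Write both endpoints as unit vectors p₁, p₂ with components (cos φ cos λ, cos φ sin λ, sin φ).
The central angle between the endpoints is δ = arccos(p₁·p₂) ≈ 1.076 rad (61.7°). The total great-circle distance is δ·R ≈ 1.076 × 6371 ≈ 6858 km, so the target fraction is f = 2000/6858 ≈ 0.292.
Interpolate at f ≈ 0.292 with slerp weights a = sin((1−f)δ)/sin δ ≈ 0.785, b = sin(fδ)/sin δ ≈ 0.351.
p = a·p₁ + b·p₂ ≈ (0.991, -0.134, -0.022); φ = arcsin(p_z) ≈ -1.28°, λ = atan2(p_y, p_x) ≈ -7.72°.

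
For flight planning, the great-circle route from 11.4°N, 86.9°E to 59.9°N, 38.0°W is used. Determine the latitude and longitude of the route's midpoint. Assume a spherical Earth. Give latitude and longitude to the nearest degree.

The haversine formula gives a central angle δ ≈ 1.681 rad (96.3°) between the endpoints.
Interpolate at f = 1/2 with slerp weights a = sin((1−f)δ)/sin δ ≈ 0.750, b = sin(fδ)/sin δ ≈ 0.750.
p = a·p₁ + b·p₂ ≈ (0.336, 0.502, 0.797); φ = arcsin(p_z) ≈ 52.82°, λ = atan2(p_y, p_x) ≈ 56.22°.

≈ 53°N, 56°E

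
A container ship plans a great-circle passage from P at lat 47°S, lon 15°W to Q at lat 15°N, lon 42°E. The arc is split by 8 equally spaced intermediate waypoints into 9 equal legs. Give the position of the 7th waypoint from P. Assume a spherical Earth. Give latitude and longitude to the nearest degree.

≈ lat 0°N, lon 32°E

The haversine formula gives a central angle δ ≈ 1.400 rad (80.2°) between the endpoints.
Interpolate at f = 7/9 with slerp weights a = sin((1−f)δ)/sin δ ≈ 0.311, b = sin(fδ)/sin δ ≈ 0.899.
p = a·p₁ + b·p₂ ≈ (0.850, 0.526, 0.006); φ = arcsin(p_z) ≈ 0.32°, λ = atan2(p_y, p_x) ≈ 31.76°.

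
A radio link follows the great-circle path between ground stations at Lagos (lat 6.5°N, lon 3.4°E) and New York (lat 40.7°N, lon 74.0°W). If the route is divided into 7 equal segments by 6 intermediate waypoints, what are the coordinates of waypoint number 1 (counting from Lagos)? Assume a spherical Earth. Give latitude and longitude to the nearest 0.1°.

≈ lat 13.5°N, lon 5.1°W

The haversine formula gives a central angle δ ≈ 1.330 rad (76.2°) between the endpoints.
Interpolate at f = 1/7 with slerp weights a = sin((1−f)δ)/sin δ ≈ 0.936, b = sin(fδ)/sin δ ≈ 0.195.
p = a·p₁ + b·p₂ ≈ (0.969, -0.087, 0.233); φ = arcsin(p_z) ≈ 13.46°, λ = atan2(p_y, p_x) ≈ -5.11°.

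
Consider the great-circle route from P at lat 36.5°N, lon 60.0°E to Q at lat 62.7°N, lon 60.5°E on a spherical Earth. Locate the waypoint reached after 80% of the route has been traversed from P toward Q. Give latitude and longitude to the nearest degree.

The haversine formula gives a central angle δ ≈ 0.457 rad (26.2°) between the endpoints.
Interpolate at f = 0.80 with slerp weights a = sin((1−f)δ)/sin δ ≈ 0.207, b = sin(fδ)/sin δ ≈ 0.810.
p = a·p₁ + b·p₂ ≈ (0.266, 0.467, 0.843); φ = arcsin(p_z) ≈ 57.46°, λ = atan2(p_y, p_x) ≈ 60.35°.

≈ lat 57°N, lon 60°E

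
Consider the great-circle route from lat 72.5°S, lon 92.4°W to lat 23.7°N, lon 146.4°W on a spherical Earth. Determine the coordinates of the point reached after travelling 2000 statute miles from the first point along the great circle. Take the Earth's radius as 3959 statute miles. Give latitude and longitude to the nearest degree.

The haversine formula gives a central angle δ ≈ 1.794 rad (102.8°) between the endpoints. The total great-circle distance is δ·R ≈ 1.794 × 3959 ≈ 7103 mi, so the target fraction is f = 2000/7103 ≈ 0.282.
Interpolate at f ≈ 0.282 with slerp weights a = sin((1−f)δ)/sin δ ≈ 0.985, b = sin(fδ)/sin δ ≈ 0.496.
p = a·p₁ + b·p₂ ≈ (-0.391, -0.547, -0.740); φ = arcsin(p_z) ≈ -47.73°, λ = atan2(p_y, p_x) ≈ -125.53°.

≈ lat 48°S, lon 126°W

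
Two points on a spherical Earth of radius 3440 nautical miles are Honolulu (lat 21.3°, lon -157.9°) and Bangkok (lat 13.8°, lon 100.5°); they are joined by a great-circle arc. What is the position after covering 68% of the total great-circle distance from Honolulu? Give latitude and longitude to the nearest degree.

≈ lat 24°, lon 131°

Convert each endpoint to a unit vector on the sphere (x = cos φ cos λ, y = cos φ sin λ, z = sin φ).
The central angle between the endpoints is δ = arccos(p₁·p₂) ≈ 1.666 rad (95.5°).
Interpolate at f = 0.68 with slerp weights a = sin((1−f)δ)/sin δ ≈ 0.511, b = sin(fδ)/sin δ ≈ 0.910.
p = a·p₁ + b·p₂ ≈ (-0.602, 0.690, 0.403); φ = arcsin(p_z) ≈ 23.74°, λ = atan2(p_y, p_x) ≈ 131.10°.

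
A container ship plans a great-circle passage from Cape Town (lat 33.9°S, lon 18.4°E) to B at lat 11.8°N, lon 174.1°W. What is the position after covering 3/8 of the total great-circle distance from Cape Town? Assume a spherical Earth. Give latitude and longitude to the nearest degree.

≈ lat 65°S, lon 105°E

The haversine formula gives a central angle δ ≈ 2.708 rad (155.1°) between the endpoints.
Interpolate at f = 3/8 with slerp weights a = sin((1−f)δ)/sin δ ≈ 2.360, b = sin(fδ)/sin δ ≈ 2.020.
p = a·p₁ + b·p₂ ≈ (-0.108, 0.415, -0.903); φ = arcsin(p_z) ≈ -64.60°, λ = atan2(p_y, p_x) ≈ 104.61°.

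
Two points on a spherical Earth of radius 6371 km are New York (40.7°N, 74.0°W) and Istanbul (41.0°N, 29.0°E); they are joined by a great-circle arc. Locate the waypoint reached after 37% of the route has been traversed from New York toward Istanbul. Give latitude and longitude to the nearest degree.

≈ 53°N, 39°W

From cos δ = sin φ₁ sin φ₂ + cos φ₁ cos φ₂ cos Δλ, the central angle is δ ≈ 1.267 rad (72.6°).
Interpolate at f = 0.37 with slerp weights a = sin((1−f)δ)/sin δ ≈ 0.750, b = sin(fδ)/sin δ ≈ 0.473.
p = a·p₁ + b·p₂ ≈ (0.469, -0.374, 0.800); φ = arcsin(p_z) ≈ 53.13°, λ = atan2(p_y, p_x) ≈ -38.52°.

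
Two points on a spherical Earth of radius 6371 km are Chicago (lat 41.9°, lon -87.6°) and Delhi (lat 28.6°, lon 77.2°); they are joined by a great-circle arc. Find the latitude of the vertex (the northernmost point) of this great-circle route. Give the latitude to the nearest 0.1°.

The great circle lies in the plane with unit normal n̂ = (p₁ × p₂)/|p₁ × p₂|.
Here n̂_z ≈ +0.180; the vertex latitude is φ_max = arccos|n̂_z| ≈ 79.6°.
Check via Clairaut: cos φ_max = |cos φ₁| · sin C = cos(41.9°)·sin(14.0°) ≈ 0.180, again giving ≈ 79.6°.

≈ 79.6°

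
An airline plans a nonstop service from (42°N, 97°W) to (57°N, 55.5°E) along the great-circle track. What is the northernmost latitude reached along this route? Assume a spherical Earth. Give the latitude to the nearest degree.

≈ 79°N

The great circle lies in the plane with unit normal n̂ = (p₁ × p₂)/|p₁ × p₂|.
Here n̂_z ≈ +0.191; the vertex latitude is φ_max = arccos|n̂_z| ≈ 79.0°.
Check via Clairaut: cos φ_max = |cos φ₁| · sin C = cos(42.0°)·sin(14.9°) ≈ 0.191, again giving ≈ 79.0°.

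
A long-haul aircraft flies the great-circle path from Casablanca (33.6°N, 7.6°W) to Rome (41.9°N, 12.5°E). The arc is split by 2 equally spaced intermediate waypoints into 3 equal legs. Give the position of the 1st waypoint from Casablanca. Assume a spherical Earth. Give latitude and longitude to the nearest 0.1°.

Write both endpoints as unit vectors p₁, p₂ with components (cos φ cos λ, cos φ sin λ, sin φ).
The central angle between the endpoints is δ = arccos(p₁·p₂) ≈ 0.312 rad (17.9°).
Interpolate at f = 1/3 with slerp weights a = sin((1−f)δ)/sin δ ≈ 0.673, b = sin(fδ)/sin δ ≈ 0.338.
p = a·p₁ + b·p₂ ≈ (0.801, -0.020, 0.598); φ = arcsin(p_z) ≈ 36.74°, λ = atan2(p_y, p_x) ≈ -1.40°.

≈ (36.7°N, 1.4°W)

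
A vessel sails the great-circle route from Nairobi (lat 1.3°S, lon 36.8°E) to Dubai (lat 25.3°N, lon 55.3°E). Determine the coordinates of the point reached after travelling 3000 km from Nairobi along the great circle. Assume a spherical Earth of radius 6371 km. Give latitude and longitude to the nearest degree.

Convert each endpoint to a unit vector on the sphere (x = cos φ cos λ, y = cos φ sin λ, z = sin φ).
The central angle between the endpoints is δ = arccos(p₁·p₂) ≈ 0.560 rad (32.1°). The total great-circle distance is δ·R ≈ 0.560 × 6371 ≈ 3565 km, so the target fraction is f = 3000/3565 ≈ 0.841.
Interpolate at f ≈ 0.841 with slerp weights a = sin((1−f)δ)/sin δ ≈ 0.167, b = sin(fδ)/sin δ ≈ 0.855.
p = a·p₁ + b·p₂ ≈ (0.573, 0.735, 0.361); φ = arcsin(p_z) ≈ 21.19°, λ = atan2(p_y, p_x) ≈ 52.04°.

≈ lat 21°N, lon 52°E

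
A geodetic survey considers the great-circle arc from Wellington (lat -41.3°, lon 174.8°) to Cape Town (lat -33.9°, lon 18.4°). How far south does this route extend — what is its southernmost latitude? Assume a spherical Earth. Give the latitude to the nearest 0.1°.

The great circle lies in the plane with unit normal n̂ = (p₁ × p₂)/|p₁ × p₂|.
Here n̂_z ≈ -0.255; the vertex latitude is φ_max = arccos|n̂_z| ≈ 75.2°.
Check via Clairaut: cos φ_max = |cos φ₁| · sin C = cos(41.3°)·sin(160.2°) ≈ 0.255, again giving ≈ 75.2°.

≈ -75.2°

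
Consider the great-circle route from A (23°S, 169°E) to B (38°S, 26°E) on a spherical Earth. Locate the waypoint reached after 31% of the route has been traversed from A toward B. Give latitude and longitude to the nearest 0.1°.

Write both endpoints as unit vectors p₁, p₂ with components (cos φ cos λ, cos φ sin λ, sin φ).
The central angle between the endpoints is δ = arccos(p₁·p₂) ≈ 1.916 rad (109.8°).
Interpolate at f = 0.31 with slerp weights a = sin((1−f)δ)/sin δ ≈ 1.030, b = sin(fδ)/sin δ ≈ 0.595.
p = a·p₁ + b·p₂ ≈ (-0.510, 0.386, -0.769); φ = arcsin(p_z) ≈ -50.25°, λ = atan2(p_y, p_x) ≈ 142.82°.

≈ (50.2°S, 142.8°E)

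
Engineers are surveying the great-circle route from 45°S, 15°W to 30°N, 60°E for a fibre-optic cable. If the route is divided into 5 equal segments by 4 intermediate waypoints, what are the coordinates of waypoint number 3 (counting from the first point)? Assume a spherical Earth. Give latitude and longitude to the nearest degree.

≈ 1°S, 33°E

Write both endpoints as unit vectors p₁, p₂ with components (cos φ cos λ, cos φ sin λ, sin φ).
The central angle between the endpoints is δ = arccos(p₁·p₂) ≈ 1.767 rad (101.2°).
Interpolate at f = 3/5 with slerp weights a = sin((1−f)δ)/sin δ ≈ 0.662, b = sin(fδ)/sin δ ≈ 0.890.
p = a·p₁ + b·p₂ ≈ (0.837, 0.546, -0.023); φ = arcsin(p_z) ≈ -1.34°, λ = atan2(p_y, p_x) ≈ 33.10°.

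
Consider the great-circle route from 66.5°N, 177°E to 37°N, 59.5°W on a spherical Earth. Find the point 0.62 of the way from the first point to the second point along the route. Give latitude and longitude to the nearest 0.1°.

Convert each endpoint to a unit vector on the sphere (x = cos φ cos λ, y = cos φ sin λ, z = sin φ).
The central angle between the endpoints is δ = arccos(p₁·p₂) ≈ 1.185 rad (67.9°).
Interpolate at f = 0.62 with slerp weights a = sin((1−f)δ)/sin δ ≈ 0.470, b = sin(fδ)/sin δ ≈ 0.724.
p = a·p₁ + b·p₂ ≈ (0.106, -0.488, 0.866); φ = arcsin(p_z) ≈ 60.03°, λ = atan2(p_y, p_x) ≈ -77.72°.

≈ 60.0°N, 77.7°W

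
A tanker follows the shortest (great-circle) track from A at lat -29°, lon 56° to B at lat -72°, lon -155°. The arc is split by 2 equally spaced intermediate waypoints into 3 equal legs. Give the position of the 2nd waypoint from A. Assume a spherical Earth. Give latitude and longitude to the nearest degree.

The haversine formula gives a central angle δ ≈ 1.339 rad (76.7°) between the endpoints.
Interpolate at f = 2/3 with slerp weights a = sin((1−f)δ)/sin δ ≈ 0.444, b = sin(fδ)/sin δ ≈ 0.800.
p = a·p₁ + b·p₂ ≈ (-0.007, 0.217, -0.976); φ = arcsin(p_z) ≈ -77.45°, λ = atan2(p_y, p_x) ≈ 91.89°.

≈ lat -77°, lon 92°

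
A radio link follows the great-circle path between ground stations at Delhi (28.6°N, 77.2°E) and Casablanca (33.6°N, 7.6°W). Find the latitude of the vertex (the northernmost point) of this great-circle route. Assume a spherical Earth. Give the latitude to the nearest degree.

The great circle lies in the plane with unit normal n̂ = (p₁ × p₂)/|p₁ × p₂|.
Here n̂_z ≈ -0.772; the vertex latitude is φ_max = arccos|n̂_z| ≈ 39.5°.
Check via Clairaut: cos φ_max = |cos φ₁| · sin C = cos(28.6°)·sin(61.5°) ≈ 0.772, again giving ≈ 39.5°.

≈ 39°N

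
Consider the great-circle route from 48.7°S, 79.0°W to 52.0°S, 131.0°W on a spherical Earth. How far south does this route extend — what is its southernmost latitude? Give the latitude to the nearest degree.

The great circle lies in the plane with unit normal n̂ = (p₁ × p₂)/|p₁ × p₂|.
Here n̂_z ≈ -0.594; the vertex latitude is φ_max = arccos|n̂_z| ≈ 53.6°.

≈ 54°S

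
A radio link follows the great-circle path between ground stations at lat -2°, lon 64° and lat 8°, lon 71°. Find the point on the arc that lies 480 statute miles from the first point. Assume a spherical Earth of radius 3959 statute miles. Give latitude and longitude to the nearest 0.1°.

Convert each endpoint to a unit vector on the sphere (x = cos φ cos λ, y = cos φ sin λ, z = sin φ).
The central angle between the endpoints is δ = arccos(p₁·p₂) ≈ 0.213 rad (12.2°). The total great-circle distance is δ·R ≈ 0.213 × 3959 ≈ 843 mi, so the target fraction is f = 480/843 ≈ 0.570.
Interpolate at f ≈ 0.570 with slerp weights a = sin((1−f)δ)/sin δ ≈ 0.433, b = sin(fδ)/sin δ ≈ 0.573.
p = a·p₁ + b·p₂ ≈ (0.374, 0.925, 0.065); φ = arcsin(p_z) ≈ 3.70°, λ = atan2(p_y, p_x) ≈ 67.97°.

≈ lat 3.7°, lon 68.0°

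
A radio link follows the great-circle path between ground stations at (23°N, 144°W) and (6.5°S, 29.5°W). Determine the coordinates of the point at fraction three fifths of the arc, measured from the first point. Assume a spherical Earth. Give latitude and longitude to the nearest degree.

Write both endpoints as unit vectors p₁, p₂ with components (cos φ cos λ, cos φ sin λ, sin φ).
The central angle between the endpoints is δ = arccos(p₁·p₂) ≈ 2.008 rad (115.1°).
Interpolate at f = 3/5 with slerp weights a = sin((1−f)δ)/sin δ ≈ 0.794, b = sin(fδ)/sin δ ≈ 1.031.
p = a·p₁ + b·p₂ ≈ (0.300, -0.934, 0.194); φ = arcsin(p_z) ≈ 11.17°, λ = atan2(p_y, p_x) ≈ -72.21°.

≈ (11°N, 72°W)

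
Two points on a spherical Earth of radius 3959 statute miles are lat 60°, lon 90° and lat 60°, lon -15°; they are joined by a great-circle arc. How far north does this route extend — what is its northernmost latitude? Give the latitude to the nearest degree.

≈ 71°

The great circle lies in the plane with unit normal n̂ = (p₁ × p₂)/|p₁ × p₂|.
Here n̂_z ≈ -0.332; the vertex latitude is φ_max = arccos|n̂_z| ≈ 70.6°.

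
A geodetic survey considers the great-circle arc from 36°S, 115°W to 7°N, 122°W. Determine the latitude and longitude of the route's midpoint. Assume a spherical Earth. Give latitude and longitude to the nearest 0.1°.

The haversine formula gives a central angle δ ≈ 0.759 rad (43.5°) between the endpoints.
Interpolate at f = 1/2 with slerp weights a = sin((1−f)δ)/sin δ ≈ 0.538, b = sin(fδ)/sin δ ≈ 0.538.
p = a·p₁ + b·p₂ ≈ (-0.467, -0.848, -0.251); φ = arcsin(p_z) ≈ -14.53°, λ = atan2(p_y, p_x) ≈ -118.86°.

≈ 14.5°S, 118.9°W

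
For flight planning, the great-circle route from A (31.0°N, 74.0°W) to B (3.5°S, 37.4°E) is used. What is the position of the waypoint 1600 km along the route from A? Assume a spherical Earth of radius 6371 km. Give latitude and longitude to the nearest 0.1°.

Convert each endpoint to a unit vector on the sphere (x = cos φ cos λ, y = cos φ sin λ, z = sin φ).
The central angle between the endpoints is δ = arccos(p₁·p₂) ≈ 1.922 rad (110.1°). The total great-circle distance is δ·R ≈ 1.922 × 6371 ≈ 12242 km, so the target fraction is f = 1600/12242 ≈ 0.131.
Interpolate at f ≈ 0.131 with slerp weights a = sin((1−f)δ)/sin δ ≈ 1.060, b = sin(fδ)/sin δ ≈ 0.265.
p = a·p₁ + b·p₂ ≈ (0.460, -0.713, 0.530); φ = arcsin(p_z) ≈ 31.98°, λ = atan2(p_y, p_x) ≈ -57.15°.

≈ (32.0°N, 57.1°W)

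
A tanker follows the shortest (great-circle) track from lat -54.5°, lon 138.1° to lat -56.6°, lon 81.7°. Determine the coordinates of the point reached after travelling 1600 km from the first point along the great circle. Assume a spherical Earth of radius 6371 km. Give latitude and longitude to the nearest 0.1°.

Convert each endpoint to a unit vector on the sphere (x = cos φ cos λ, y = cos φ sin λ, z = sin φ).
The central angle between the endpoints is δ = arccos(p₁·p₂) ≈ 0.542 rad (31.1°). The total great-circle distance is δ·R ≈ 0.542 × 6371 ≈ 3455 km, so the target fraction is f = 1600/3455 ≈ 0.463.
Interpolate at f ≈ 0.463 with slerp weights a = sin((1−f)δ)/sin δ ≈ 0.556, b = sin(fδ)/sin δ ≈ 0.482.
p = a·p₁ + b·p₂ ≈ (-0.202, 0.478, -0.855); φ = arcsin(p_z) ≈ -58.74°, λ = atan2(p_y, p_x) ≈ 112.92°.

≈ lat -58.7°, lon 112.9°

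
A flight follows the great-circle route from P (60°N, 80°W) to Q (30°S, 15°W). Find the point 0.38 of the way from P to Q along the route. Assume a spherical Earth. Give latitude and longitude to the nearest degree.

≈ (29°N, 44°W)

Write both endpoints as unit vectors p₁, p₂ with components (cos φ cos λ, cos φ sin λ, sin φ).
The central angle between the endpoints is δ = arccos(p₁·p₂) ≈ 1.823 rad (104.5°).
Interpolate at f = 0.38 with slerp weights a = sin((1−f)δ)/sin δ ≈ 0.934, b = sin(fδ)/sin δ ≈ 0.660.
p = a·p₁ + b·p₂ ≈ (0.633, -0.608, 0.479); φ = arcsin(p_z) ≈ 28.64°, λ = atan2(p_y, p_x) ≈ -43.84°.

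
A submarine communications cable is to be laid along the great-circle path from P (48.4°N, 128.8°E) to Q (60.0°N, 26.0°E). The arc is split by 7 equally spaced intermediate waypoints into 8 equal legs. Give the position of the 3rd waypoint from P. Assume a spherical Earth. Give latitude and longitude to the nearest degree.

≈ (63°N, 102°E)

Write both endpoints as unit vectors p₁, p₂ with components (cos φ cos λ, cos φ sin λ, sin φ).
The central angle between the endpoints is δ = arccos(p₁·p₂) ≈ 0.959 rad (55.0°).
Interpolate at f = 3/8 with slerp weights a = sin((1−f)δ)/sin δ ≈ 0.689, b = sin(fδ)/sin δ ≈ 0.430.
p = a·p₁ + b·p₂ ≈ (-0.093, 0.451, 0.888); φ = arcsin(p_z) ≈ 62.59°, λ = atan2(p_y, p_x) ≈ 101.72°.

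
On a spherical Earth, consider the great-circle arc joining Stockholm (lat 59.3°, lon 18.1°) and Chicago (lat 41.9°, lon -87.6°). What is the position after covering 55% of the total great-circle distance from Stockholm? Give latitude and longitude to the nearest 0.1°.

Convert each endpoint to a unit vector on the sphere (x = cos φ cos λ, y = cos φ sin λ, z = sin φ).
The central angle between the endpoints is δ = arccos(p₁·p₂) ≈ 1.080 rad (61.9°).
Interpolate at f = 0.55 with slerp weights a = sin((1−f)δ)/sin δ ≈ 0.530, b = sin(fδ)/sin δ ≈ 0.635.
p = a·p₁ + b·p₂ ≈ (0.277, -0.388, 0.879); φ = arcsin(p_z) ≈ 61.54°, λ = atan2(p_y, p_x) ≈ -54.49°.

≈ lat 61.5°, lon -54.5°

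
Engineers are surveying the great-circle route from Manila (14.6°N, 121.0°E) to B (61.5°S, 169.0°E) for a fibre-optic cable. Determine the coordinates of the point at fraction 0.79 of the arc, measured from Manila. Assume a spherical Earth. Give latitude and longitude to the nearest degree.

≈ (47°S, 150°E)

The haversine formula gives a central angle δ ≈ 1.483 rad (85.0°) between the endpoints.
Interpolate at f = 0.79 with slerp weights a = sin((1−f)δ)/sin δ ≈ 0.308, b = sin(fδ)/sin δ ≈ 0.925.
p = a·p₁ + b·p₂ ≈ (-0.587, 0.339, -0.735); φ = arcsin(p_z) ≈ -47.34°, λ = atan2(p_y, p_x) ≈ 149.95°.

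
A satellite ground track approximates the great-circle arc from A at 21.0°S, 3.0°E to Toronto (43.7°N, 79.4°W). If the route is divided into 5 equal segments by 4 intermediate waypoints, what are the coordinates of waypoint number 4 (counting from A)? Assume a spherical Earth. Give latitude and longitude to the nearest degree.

Write both endpoints as unit vectors p₁, p₂ with components (cos φ cos λ, cos φ sin λ, sin φ).
The central angle between the endpoints is δ = arccos(p₁·p₂) ≈ 1.730 rad (99.1°).
Interpolate at f = 4/5 with slerp weights a = sin((1−f)δ)/sin δ ≈ 0.343, b = sin(fδ)/sin δ ≈ 0.995.
p = a·p₁ + b·p₂ ≈ (0.453, -0.690, 0.564); φ = arcsin(p_z) ≈ 34.36°, λ = atan2(p_y, p_x) ≈ -56.76°.

≈ 34°N, 57°W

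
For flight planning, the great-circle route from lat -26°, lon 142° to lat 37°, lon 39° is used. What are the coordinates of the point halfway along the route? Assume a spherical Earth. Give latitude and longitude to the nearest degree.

≈ lat 9°, lon 95°

Write both endpoints as unit vectors p₁, p₂ with components (cos φ cos λ, cos φ sin λ, sin φ).
The central angle between the endpoints is δ = arccos(p₁·p₂) ≈ 2.010 rad (115.2°).
Interpolate at f = 1/2 with slerp weights a = sin((1−f)δ)/sin δ ≈ 0.933, b = sin(fδ)/sin δ ≈ 0.933.
p = a·p₁ + b·p₂ ≈ (-0.082, 0.985, 0.152); φ = arcsin(p_z) ≈ 8.77°, λ = atan2(p_y, p_x) ≈ 94.74°.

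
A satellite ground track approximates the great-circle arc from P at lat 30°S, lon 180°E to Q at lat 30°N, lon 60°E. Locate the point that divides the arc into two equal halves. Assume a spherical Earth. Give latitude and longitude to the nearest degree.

≈ lat 0°N, lon 120°E

The haversine formula gives a central angle δ ≈ 2.246 rad (128.7°) between the endpoints.
Interpolate at f = 1/2 with slerp weights a = sin((1−f)δ)/sin δ ≈ 1.155, b = sin(fδ)/sin δ ≈ 1.155.
p = a·p₁ + b·p₂ ≈ (-0.500, 0.866, 0.000); φ = arcsin(p_z) ≈ 0.00°, λ = atan2(p_y, p_x) ≈ 120.00°.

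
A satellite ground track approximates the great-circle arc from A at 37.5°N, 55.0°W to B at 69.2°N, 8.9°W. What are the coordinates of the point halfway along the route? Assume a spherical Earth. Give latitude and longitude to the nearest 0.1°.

Write both endpoints as unit vectors p₁, p₂ with components (cos φ cos λ, cos φ sin λ, sin φ).
The central angle between the endpoints is δ = arccos(p₁·p₂) ≈ 0.701 rad (40.1°).
Interpolate at f = 1/2 with slerp weights a = sin((1−f)δ)/sin δ ≈ 0.532, b = sin(fδ)/sin δ ≈ 0.532.
p = a·p₁ + b·p₂ ≈ (0.429, -0.375, 0.822); φ = arcsin(p_z) ≈ 55.26°, λ = atan2(p_y, p_x) ≈ -41.17°.

≈ 55.3°N, 41.2°W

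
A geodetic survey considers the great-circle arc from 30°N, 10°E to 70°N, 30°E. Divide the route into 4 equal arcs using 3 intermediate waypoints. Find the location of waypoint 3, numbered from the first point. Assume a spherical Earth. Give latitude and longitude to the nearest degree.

Write both endpoints as unit vectors p₁, p₂ with components (cos φ cos λ, cos φ sin λ, sin φ).
The central angle between the endpoints is δ = arccos(p₁·p₂) ≈ 0.725 rad (41.6°).
Interpolate at f = 3/4 with slerp weights a = sin((1−f)δ)/sin δ ≈ 0.272, b = sin(fδ)/sin δ ≈ 0.780.
p = a·p₁ + b·p₂ ≈ (0.463, 0.174, 0.869); φ = arcsin(p_z) ≈ 60.35°, λ = atan2(p_y, p_x) ≈ 20.63°.

≈ 60°N, 21°E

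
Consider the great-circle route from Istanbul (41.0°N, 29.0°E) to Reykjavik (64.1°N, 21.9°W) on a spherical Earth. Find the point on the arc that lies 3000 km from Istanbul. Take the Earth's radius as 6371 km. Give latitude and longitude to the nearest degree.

≈ 60°N, 2°W

Write both endpoints as unit vectors p₁, p₂ with components (cos φ cos λ, cos φ sin λ, sin φ).
The central angle between the endpoints is δ = arccos(p₁·p₂) ≈ 0.647 rad (37.1°). The total great-circle distance is δ·R ≈ 0.647 × 6371 ≈ 4120 km, so the target fraction is f = 3000/4120 ≈ 0.728.
Interpolate at f ≈ 0.728 with slerp weights a = sin((1−f)δ)/sin δ ≈ 0.290, b = sin(fδ)/sin δ ≈ 0.753.
p = a·p₁ + b·p₂ ≈ (0.497, -0.016, 0.868); φ = arcsin(p_z) ≈ 60.20°, λ = atan2(p_y, p_x) ≈ -1.90°.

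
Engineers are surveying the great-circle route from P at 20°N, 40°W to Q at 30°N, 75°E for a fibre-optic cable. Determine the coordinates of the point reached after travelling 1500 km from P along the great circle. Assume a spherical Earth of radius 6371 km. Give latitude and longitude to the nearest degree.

≈ 28°N, 28°W

The haversine formula gives a central angle δ ≈ 1.745 rad (100.0°) between the endpoints. The total great-circle distance is δ·R ≈ 1.745 × 6371 ≈ 11115 km, so the target fraction is f = 1500/11115 ≈ 0.135.
Interpolate at f ≈ 0.135 with slerp weights a = sin((1−f)δ)/sin δ ≈ 1.013, b = sin(fδ)/sin δ ≈ 0.237.
p = a·p₁ + b·p₂ ≈ (0.783, -0.414, 0.465); φ = arcsin(p_z) ≈ 27.71°, λ = atan2(p_y, p_x) ≈ -27.88°.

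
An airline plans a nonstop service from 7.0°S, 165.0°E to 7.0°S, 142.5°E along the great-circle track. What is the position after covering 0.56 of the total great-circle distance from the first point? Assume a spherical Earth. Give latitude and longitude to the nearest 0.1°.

≈ 7.1°S, 152.4°E

Convert each endpoint to a unit vector on the sphere (x = cos φ cos λ, y = cos φ sin λ, z = sin φ).
The central angle between the endpoints is δ = arccos(p₁·p₂) ≈ 0.390 rad (22.3°).
Interpolate at f = 0.56 with slerp weights a = sin((1−f)δ)/sin δ ≈ 0.449, b = sin(fδ)/sin δ ≈ 0.570.
p = a·p₁ + b·p₂ ≈ (-0.879, 0.460, -0.124); φ = arcsin(p_z) ≈ -7.13°, λ = atan2(p_y, p_x) ≈ 152.40°.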